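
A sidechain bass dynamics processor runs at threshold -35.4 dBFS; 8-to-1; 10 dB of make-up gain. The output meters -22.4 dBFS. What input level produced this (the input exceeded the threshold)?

-11.4 dBFS

Stripping the +10 dB make-up gives -32.4 dBFS at the gain stage.
The compressed level sits -32.4 − (-35.4) = 3 dB over threshold.
Input overshoot = R × output overshoot = 24 dB → input = -35.4 + 24 = -11.4 dBFS.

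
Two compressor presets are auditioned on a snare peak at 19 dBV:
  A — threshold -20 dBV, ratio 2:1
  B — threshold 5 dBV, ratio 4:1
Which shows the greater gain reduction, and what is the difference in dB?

A: 39 dB over, compressed to 19.5 dB over, so 19.5 dB of GR.
B: 14 dB over, compressed to 3.5 dB over, so 10.5 dB of GR.
A reduces 9 dB more.

A, by 9 dB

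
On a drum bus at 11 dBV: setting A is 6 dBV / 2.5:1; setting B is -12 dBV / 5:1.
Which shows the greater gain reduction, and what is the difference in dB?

A: overshoot 5 dB → output overshoot 2 dB → GR 3 dB.
B: overshoot 23 dB → output overshoot 4.6 dB → GR 18.4 dB.
Difference: 15.4 dB in favour of B.

B, by 15.4 dB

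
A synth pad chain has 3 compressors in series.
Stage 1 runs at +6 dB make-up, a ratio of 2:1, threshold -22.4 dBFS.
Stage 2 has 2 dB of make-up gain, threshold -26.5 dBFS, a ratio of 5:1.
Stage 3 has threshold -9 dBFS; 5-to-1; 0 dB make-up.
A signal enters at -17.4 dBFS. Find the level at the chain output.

-21.98 dBFS

Stage 1: overshoot 5 dB → 5/2 = 2.5 dB → -19.9 dBFS; +6 dB make-up → -13.9 dBFS.
Stage 2: -13.9 dBFS is 12.6 dB over -26.5 dBFS; at 5:1 that becomes 2.52 dB over, giving -23.98 dBFS; +2 dB make-up → -21.98 dBFS.
Stage 3: below threshold (-21.98 ≤ -9); passes unchanged; output -21.98 dBFS.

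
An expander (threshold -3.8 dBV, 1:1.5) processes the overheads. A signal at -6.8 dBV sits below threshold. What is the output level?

-8.3 dBV

Undershoot = (-3.8) − (-6.8) = 3 dB.
At 1:1.5, that expands to 4.5 dB under threshold.
Output = -3.8 − 4.5 = -8.3 dBV.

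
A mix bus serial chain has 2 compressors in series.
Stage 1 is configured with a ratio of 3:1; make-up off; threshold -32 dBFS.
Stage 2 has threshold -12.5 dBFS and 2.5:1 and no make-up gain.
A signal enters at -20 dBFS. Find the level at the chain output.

Stage 1: -20 dBFS is 12 dB over -32 dBFS; at 3:1 that becomes 4 dB over, giving -28 dBFS.
Stage 2: below threshold (-28 ≤ -12.5); passes unchanged; output -28 dBFS.

-28 dBFS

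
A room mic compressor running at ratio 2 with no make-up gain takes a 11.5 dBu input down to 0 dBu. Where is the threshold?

-11.5 dBu

Gain reduction = 11.5 − 0 = 11.5 dB; output overshoot = GR / (R − 1) = 11.5 / 1 = 11.5 dB.
Threshold = output − output overshoot = 0 − 11.5 = -11.5 dBu.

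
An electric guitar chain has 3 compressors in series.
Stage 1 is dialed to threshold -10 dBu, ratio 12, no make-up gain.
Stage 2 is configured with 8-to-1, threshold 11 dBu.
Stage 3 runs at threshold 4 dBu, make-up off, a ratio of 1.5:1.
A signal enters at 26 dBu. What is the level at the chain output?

-7 dBu

Stage 1: 26 dBu is 36 dB over -10 dBu; at 12:1 that becomes 3 dB over, giving -7 dBu.
Stage 2: -7 dBu ≤ 11 dBu, so stage 2 doesn't engage; output -7 dBu.
Stage 3: below threshold (-7 ≤ 4); passes unchanged; output -7 dBu.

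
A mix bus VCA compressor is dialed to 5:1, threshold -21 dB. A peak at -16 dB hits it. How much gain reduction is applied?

4 dB

The signal is 5 dB above threshold.
After 5:1 compression the overshoot becomes 5/5 = 1 dB.
GR = overshoot in − overshoot out = 5 − 1 = 4 dB.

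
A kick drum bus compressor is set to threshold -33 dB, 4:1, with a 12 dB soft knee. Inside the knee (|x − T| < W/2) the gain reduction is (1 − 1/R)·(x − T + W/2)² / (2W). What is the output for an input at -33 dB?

-34.125 dB

x − T + W/2 = -33 − (-33) + 6 = 6.
GR = (1 − 1/4) × 6² / 24 = 0.75 × 36 / 24 = 1.125 dB.
Output = -33 − 1.125 = -34.125 dB.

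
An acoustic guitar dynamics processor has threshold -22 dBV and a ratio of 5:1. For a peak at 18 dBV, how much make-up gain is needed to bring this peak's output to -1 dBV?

The peak compresses to -22 + 40/5 = -14 dBV.
To reach -1 dBV requires -1 − (-14) = 13 dB of make-up.

13 dB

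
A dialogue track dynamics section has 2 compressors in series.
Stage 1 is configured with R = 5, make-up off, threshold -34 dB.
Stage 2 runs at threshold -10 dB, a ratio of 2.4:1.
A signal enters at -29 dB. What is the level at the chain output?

Stage 1: overshoot 5 dB → 5/5 = 1 dB → -33 dB.
Stage 2: -33 dB is at or below the -10 dB threshold — no compression; output -33 dB.

-33 dB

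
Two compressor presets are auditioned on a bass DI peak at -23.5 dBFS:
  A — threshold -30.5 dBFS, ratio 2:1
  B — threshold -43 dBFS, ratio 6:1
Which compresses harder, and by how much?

B, by 12.75 dB

A: GR = 7 − 7/2 = 3.5 dB.
B: GR = 19.5 − 19.5/6 = 16.25 dB.
B applies 12.75 dB more gain reduction.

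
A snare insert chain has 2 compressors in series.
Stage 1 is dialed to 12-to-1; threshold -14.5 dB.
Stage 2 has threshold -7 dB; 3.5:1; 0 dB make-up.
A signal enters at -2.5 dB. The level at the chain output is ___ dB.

-13.5 dB

Stage 1: 12 dB above -14.5 dB, reduced 12:1 to 1 dB above → -13.5 dB.
Stage 2: -13.5 dB is at or below the -7 dB threshold — no compression; output -13.5 dB.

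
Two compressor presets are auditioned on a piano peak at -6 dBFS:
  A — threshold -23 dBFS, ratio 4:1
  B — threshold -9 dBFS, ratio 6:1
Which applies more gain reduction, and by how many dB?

A: GR = 17 − 17/4 = 12.75 dB.
B: GR = 3 − 3/6 = 2.5 dB.
Difference: 10.25 dB in favour of A.

A, by 10.25 dB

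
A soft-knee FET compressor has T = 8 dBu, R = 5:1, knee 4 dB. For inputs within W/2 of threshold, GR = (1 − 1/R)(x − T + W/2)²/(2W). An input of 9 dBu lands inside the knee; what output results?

x − T + W/2 = 9 − 8 + 2 = 3.
GR = (1 − 1/5) × 3² / 8 = 0.8 × 9 / 8 = 0.9 dB.
Output = 9 − 0.9 = 8.1 dBu.

8.1 dBu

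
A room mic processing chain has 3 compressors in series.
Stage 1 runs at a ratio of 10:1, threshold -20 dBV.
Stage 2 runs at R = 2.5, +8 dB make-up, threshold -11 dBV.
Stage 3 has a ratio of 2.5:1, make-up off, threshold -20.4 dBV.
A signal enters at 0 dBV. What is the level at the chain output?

-16.24 dBV

Stage 1: 0 dBV is 20 dB over -20 dBV; at 10:1 that becomes 2 dB over, giving -18 dBV.
Stage 2: below threshold (-18 ≤ -11); passes unchanged; make-up brings it to -10 dBV.
Stage 3: 10.4 dB above -20.4 dBV, reduced 2.5:1 to 4.16 dB above → -16.24 dBV.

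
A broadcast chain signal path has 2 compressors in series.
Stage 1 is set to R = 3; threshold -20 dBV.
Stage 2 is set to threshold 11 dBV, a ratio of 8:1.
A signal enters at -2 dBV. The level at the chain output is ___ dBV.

-14 dBV

Stage 1: -2 dBV is 18 dB over -20 dBV; at 3:1 that becomes 6 dB over, giving -14 dBV.
Stage 2: -14 dBV ≤ 11 dBV, so stage 2 doesn't engage; output -14 dBV.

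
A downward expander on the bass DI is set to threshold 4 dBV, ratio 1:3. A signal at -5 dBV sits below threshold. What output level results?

-23 dBV

Below threshold, a 1:3 expander applies gain = (3−1)×(T − x) of attenuation.
(3−1) × 9 = 18 dB, so output = -5 − 18 = -23 dBV.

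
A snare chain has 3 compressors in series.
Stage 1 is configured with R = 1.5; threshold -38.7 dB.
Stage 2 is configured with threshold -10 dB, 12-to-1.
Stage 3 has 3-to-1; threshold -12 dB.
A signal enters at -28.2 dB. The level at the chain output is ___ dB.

-31.7 dB

Stage 1: -28.2 dB is 10.5 dB over -38.7 dB; at 1.5:1 that becomes 7 dB over, giving -31.7 dB.
Stage 2: below threshold (-31.7 ≤ -10); passes unchanged; output -31.7 dB.
Stage 3: -31.7 dB ≤ -12 dB, so stage 3 doesn't engage; output -31.7 dB.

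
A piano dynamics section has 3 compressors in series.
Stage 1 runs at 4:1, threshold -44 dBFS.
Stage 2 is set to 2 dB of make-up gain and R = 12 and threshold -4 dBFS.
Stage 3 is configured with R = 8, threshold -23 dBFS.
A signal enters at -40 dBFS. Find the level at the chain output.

-41 dBFS

Stage 1: overshoot 4 dB → 4/4 = 1 dB → -43 dBFS.
Stage 2: -43 dBFS is at or below the -4 dBFS threshold — no compression; make-up brings it to -41 dBFS.
Stage 3: below threshold (-41 ≤ -23); passes unchanged; output -41 dBFS.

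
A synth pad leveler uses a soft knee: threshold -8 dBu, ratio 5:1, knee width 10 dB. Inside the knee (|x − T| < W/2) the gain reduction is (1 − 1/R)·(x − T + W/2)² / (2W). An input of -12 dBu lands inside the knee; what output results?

x − T + W/2 = -12 − (-8) + 5 = 1.
GR = (1 − 1/5) × 1² / 20 = 0.8 × 1 / 20 = 0.04 dB.
Output = -12 − 0.04 = -12.04 dBu.

-12.04 dBu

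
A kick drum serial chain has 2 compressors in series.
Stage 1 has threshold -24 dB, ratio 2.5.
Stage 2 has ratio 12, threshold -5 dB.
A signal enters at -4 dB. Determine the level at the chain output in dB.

-16 dB

Stage 1: 20 dB above -24 dB, reduced 2.5:1 to 8 dB above → -16 dB.
Stage 2: below threshold (-16 ≤ -5); passes unchanged; output -16 dB.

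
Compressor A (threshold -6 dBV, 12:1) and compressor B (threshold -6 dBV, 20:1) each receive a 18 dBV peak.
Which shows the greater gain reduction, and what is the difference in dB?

B, by 0.8 dB

A: overshoot 24 dB → output overshoot 2 dB → GR 22 dB.
B: overshoot 24 dB → output overshoot 1.2 dB → GR 22.8 dB.
B applies 0.8 dB more gain reduction.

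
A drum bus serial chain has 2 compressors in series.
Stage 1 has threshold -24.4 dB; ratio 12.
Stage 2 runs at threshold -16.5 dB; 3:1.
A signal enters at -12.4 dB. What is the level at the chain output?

-23.4 dB

Stage 1: overshoot 12 dB → 12/12 = 1 dB → -23.4 dB.
Stage 2: -23.4 dB is at or below the -16.5 dB threshold — no compression; output -23.4 dB.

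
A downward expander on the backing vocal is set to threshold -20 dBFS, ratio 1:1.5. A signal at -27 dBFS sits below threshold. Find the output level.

-30.5 dBFS

Undershoot = (-20) − (-27) = 7 dB.
At 1:1.5, that expands to 10.5 dB under threshold.
Output = -20 − 10.5 = -30.5 dBFS.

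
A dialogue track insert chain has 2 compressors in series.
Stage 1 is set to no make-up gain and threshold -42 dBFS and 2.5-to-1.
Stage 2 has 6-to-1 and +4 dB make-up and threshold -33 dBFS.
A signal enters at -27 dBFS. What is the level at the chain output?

Stage 1: overshoot 15 dB → 15/2.5 = 6 dB → -36 dBFS.
Stage 2: -36 dBFS is at or below the -33 dBFS threshold — no compression; make-up brings it to -32 dBFS.

-32 dBFS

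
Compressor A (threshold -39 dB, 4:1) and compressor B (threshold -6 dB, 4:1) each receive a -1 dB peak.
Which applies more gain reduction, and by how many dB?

A: 38 dB over, compressed to 9.5 dB over, so 28.5 dB of GR.
B: 5 dB over, compressed to 1.25 dB over, so 3.75 dB of GR.
Difference: 24.75 dB in favour of A.

A, by 24.75 dB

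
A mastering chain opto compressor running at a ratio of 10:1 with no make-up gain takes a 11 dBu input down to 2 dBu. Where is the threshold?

1 dBu

Gain reduction = 11 − 2 = 9 dB; output overshoot = GR / (R − 1) = 9 / 9 = 1 dB.
Threshold = output − output overshoot = 2 − 1 = 1 dBu.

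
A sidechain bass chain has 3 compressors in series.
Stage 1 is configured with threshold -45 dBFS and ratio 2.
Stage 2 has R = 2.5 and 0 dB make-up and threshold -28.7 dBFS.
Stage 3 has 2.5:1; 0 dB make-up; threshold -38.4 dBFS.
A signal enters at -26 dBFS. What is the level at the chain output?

Stage 1: overshoot 19 dB → 19/2 = 9.5 dB → -35.5 dBFS.
Stage 2: -35.5 dBFS ≤ -28.7 dBFS, so stage 2 doesn't engage; output -35.5 dBFS.
Stage 3: -35.5 dBFS is 2.9 dB over -38.4 dBFS; at 2.5:1 that becomes 1.16 dB over, giving -37.24 dBFS.

-37.24 dBFS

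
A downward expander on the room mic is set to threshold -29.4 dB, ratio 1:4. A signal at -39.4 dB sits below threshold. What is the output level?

-69.4 dB

The input is 10 dB below the -29.4 dB threshold.
A 1:4 expander multiplies undershoot by 4: 10 × 4 = 40 dB below threshold.
Output = -29.4 − 40 = -69.4 dB.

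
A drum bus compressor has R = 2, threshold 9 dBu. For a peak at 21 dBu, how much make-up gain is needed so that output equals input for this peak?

6 dB

Without make-up, output = threshold + overshoot/2 = 9 + 6 = 15 dBu.
Gap to target: 6 dB.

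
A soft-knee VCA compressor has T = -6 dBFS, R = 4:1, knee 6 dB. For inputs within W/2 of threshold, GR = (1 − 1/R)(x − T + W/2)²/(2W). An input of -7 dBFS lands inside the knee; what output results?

x − T + W/2 = -7 − (-6) + 3 = 2.
GR = (1 − 1/4) × 2² / 12 = 0.75 × 4 / 12 = 0.25 dB.
Output = -7 − 0.25 = -7.25 dBFS.

-7.25 dBFS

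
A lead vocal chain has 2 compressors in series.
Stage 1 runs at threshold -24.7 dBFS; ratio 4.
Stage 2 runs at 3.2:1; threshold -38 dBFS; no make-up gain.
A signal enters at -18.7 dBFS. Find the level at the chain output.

Stage 1: 6 dB above -24.7 dBFS, reduced 4:1 to 1.5 dB above → -23.2 dBFS.
Stage 2: 14.8 dB above -38 dBFS, reduced 3.2:1 to 4.625 dB above → -33.375 dBFS.

-33.375 dBFS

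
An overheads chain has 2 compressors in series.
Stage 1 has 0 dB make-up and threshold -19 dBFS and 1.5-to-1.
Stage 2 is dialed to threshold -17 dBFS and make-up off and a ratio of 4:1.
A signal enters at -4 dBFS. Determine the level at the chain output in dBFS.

Stage 1: 15 dB above -19 dBFS, reduced 1.5:1 to 10 dB above → -9 dBFS.
Stage 2: 8 dB above -17 dBFS, reduced 4:1 to 2 dB above → -15 dBFS.

-15 dBFS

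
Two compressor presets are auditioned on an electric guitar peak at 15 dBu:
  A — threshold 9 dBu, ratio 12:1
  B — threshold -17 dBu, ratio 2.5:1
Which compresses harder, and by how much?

B, by 13.7 dB

A: overshoot 6 dB → output overshoot 0.5 dB → GR 5.5 dB.
B: overshoot 32 dB → output overshoot 12.8 dB → GR 19.2 dB.
B applies 13.7 dB more gain reduction.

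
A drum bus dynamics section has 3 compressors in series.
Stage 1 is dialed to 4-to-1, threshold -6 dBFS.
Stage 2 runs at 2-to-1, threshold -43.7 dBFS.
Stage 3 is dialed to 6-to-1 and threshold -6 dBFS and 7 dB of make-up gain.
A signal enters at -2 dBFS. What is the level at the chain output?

-17.35 dBFS

Stage 1: 4 dB above -6 dBFS, reduced 4:1 to 1 dB above → -5 dBFS.
Stage 2: -5 dBFS is 38.7 dB over -43.7 dBFS; at 2:1 that becomes 19.35 dB over, giving -24.35 dBFS.
Stage 3: below threshold (-24.35 ≤ -6); passes unchanged; make-up brings it to -17.35 dBFS.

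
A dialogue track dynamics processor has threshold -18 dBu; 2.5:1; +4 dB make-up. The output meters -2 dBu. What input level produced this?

Stripping the +4 dB make-up gives -6 dBu at the gain stage.
Post-compression overshoot = -6 − (-18) = 12 dB.
Before 2.5:1 compression the overshoot was 12 × 2.5 = 30 dB, so input = -18 + 30 = 12 dBu.

12 dBu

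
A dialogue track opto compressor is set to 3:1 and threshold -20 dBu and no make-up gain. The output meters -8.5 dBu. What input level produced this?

Post-compression overshoot = -8.5 − (-20) = 11.5 dB.
Before 3:1 compression the overshoot was 11.5 × 3 = 34.5 dB, so input = -20 + 34.5 = 14.5 dBu.

14.5 dBu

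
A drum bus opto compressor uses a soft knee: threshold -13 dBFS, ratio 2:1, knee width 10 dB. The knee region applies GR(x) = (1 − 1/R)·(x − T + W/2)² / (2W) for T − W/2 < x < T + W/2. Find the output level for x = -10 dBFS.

x − T + W/2 = -10 − (-13) + 5 = 8.
GR = (1 − 1/2) × 8² / 20 = 0.5 × 64 / 20 = 1.6 dB.
Output = -10 − 1.6 = -11.6 dBFS.

-11.6 dBFS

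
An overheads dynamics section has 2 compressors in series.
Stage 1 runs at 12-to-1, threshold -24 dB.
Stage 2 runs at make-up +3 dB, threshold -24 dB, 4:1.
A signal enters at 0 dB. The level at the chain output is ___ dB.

Stage 1: 24 dB above -24 dB, reduced 12:1 to 2 dB above → -22 dB.
Stage 2: -22 dB is 2 dB over -24 dB; at 4:1 that becomes 0.5 dB over, giving -23.5 dB; +3 dB make-up → -20.5 dB.

-20.5 dB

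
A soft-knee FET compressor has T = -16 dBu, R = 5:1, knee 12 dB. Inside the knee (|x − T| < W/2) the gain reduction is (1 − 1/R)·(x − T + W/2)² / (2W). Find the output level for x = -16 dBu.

-17.2 dBu

x − T + W/2 = -16 − (-16) + 6 = 6.
GR = (1 − 1/5) × 6² / 24 = 0.8 × 36 / 24 = 1.2 dB.
Output = -16 − 1.2 = -17.2 dBu.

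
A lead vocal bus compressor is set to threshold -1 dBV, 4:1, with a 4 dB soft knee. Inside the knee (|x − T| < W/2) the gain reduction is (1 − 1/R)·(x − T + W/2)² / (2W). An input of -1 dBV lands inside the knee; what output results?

-1.375 dBV

x − T + W/2 = -1 − (-1) + 2 = 2.
GR = (1 − 1/4) × 2² / 8 = 0.75 × 4 / 8 = 0.375 dB.
Output = -1 − 0.375 = -1.375 dBV.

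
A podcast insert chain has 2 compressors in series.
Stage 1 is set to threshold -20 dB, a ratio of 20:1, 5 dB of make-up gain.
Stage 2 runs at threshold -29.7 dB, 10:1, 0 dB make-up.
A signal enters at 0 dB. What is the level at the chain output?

Stage 1: 20 dB above -20 dB, reduced 20:1 to 1 dB above → -19 dB; +5 dB make-up → -14 dB.
Stage 2: -14 dB is 15.7 dB over -29.7 dB; at 10:1 that becomes 1.57 dB over, giving -28.13 dB.

-28.13 dB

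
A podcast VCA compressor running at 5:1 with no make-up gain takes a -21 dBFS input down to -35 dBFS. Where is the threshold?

-38.5 dBFS

Gain reduction = -21 − (-35) = 14 dB; output overshoot = GR / (R − 1) = 14 / 4 = 3.5 dB.
Threshold = output − output overshoot = -35 − 3.5 = -38.5 dBFS.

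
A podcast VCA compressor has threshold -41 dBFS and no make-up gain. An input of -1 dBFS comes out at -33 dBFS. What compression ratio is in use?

5:1

Input overshoot = -1 − (-41) = 40 dB; output overshoot = -33 − (-41) = 8 dB.
Ratio = 40 / 8 = 5.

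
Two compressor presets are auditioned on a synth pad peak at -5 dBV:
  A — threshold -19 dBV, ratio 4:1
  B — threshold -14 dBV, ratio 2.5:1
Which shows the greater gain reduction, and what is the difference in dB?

A, by 5.1 dB

A: overshoot 14 dB → output overshoot 3.5 dB → GR 10.5 dB.
B: overshoot 9 dB → output overshoot 3.6 dB → GR 5.4 dB.
A reduces 5.1 dB more.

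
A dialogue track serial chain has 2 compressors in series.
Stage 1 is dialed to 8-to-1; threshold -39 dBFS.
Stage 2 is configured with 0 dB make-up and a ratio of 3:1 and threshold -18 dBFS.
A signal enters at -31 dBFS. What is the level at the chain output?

-38 dBFS

Stage 1: 8 dB above -39 dBFS, reduced 8:1 to 1 dB above → -38 dBFS.
Stage 2: -38 dBFS is at or below the -18 dBFS threshold — no compression; output -38 dBFS.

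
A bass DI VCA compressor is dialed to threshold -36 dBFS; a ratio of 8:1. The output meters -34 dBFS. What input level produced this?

-20 dBFS

The compressed level sits -34 − (-36) = 2 dB over threshold.
Before 8:1 compression the overshoot was 2 × 8 = 16 dB, so input = -36 + 16 = -20 dBFS.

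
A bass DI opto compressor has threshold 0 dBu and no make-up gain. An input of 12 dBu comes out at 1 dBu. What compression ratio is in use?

12:1

Input overshoot = 12 − 0 = 12 dB; output overshoot = 1 − 0 = 1 dB.
Ratio = 12 / 1 = 12.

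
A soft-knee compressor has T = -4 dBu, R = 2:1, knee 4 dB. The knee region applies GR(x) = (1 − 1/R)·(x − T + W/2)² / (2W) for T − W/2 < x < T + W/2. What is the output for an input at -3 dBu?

x − T + W/2 = -3 − (-4) + 2 = 3.
GR = (1 − 1/2) × 3² / 8 = 0.5 × 9 / 8 = 0.5625 dB.
Output = -3 − 0.5625 = -3.5625 dBu.

-3.5625 dBu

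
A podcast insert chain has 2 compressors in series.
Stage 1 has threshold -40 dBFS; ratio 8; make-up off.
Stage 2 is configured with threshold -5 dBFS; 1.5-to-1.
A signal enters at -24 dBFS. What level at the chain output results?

Stage 1: 16 dB above -40 dBFS, reduced 8:1 to 2 dB above → -38 dBFS.
Stage 2: -38 dBFS is at or below the -5 dBFS threshold — no compression; output -38 dBFS.

-38 dBFS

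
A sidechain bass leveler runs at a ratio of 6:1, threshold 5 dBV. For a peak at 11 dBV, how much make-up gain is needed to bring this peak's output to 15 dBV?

9 dB

Overshoot 6 dB → 6/6 = 1 dB after compression, so the compressed level is 5 + 1 = 6 dBV.
Make-up = target − compressed = 15 − 6 = 9 dB.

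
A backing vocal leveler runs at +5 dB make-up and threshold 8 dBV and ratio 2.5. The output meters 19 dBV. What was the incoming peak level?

Stripping the +5 dB make-up gives 14 dBV at the gain stage.
Post-compression overshoot = 14 − 8 = 6 dB.
Input overshoot = R × output overshoot = 15 dB → input = 8 + 15 = 23 dBV.

23 dBV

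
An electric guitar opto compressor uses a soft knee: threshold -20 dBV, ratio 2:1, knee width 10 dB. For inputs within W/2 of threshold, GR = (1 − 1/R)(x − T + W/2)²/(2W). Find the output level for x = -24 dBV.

x − T + W/2 = -24 − (-20) + 5 = 1.
GR = (1 − 1/2) × 1² / 20 = 0.5 × 1 / 20 = 0.025 dB.
Output = -24 − 0.025 = -24.025 dBV.

-24.025 dBV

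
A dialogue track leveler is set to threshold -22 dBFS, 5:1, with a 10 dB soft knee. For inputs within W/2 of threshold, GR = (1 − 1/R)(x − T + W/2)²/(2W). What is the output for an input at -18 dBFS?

-21.24 dBFS

x − T + W/2 = -18 − (-22) + 5 = 9.
GR = (1 − 1/5) × 9² / 20 = 0.8 × 81 / 20 = 3.24 dB.
Output = -18 − 3.24 = -21.24 dBFS.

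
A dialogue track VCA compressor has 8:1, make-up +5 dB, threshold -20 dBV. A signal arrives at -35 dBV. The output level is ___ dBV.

-35 dBV is 15 dB below the -20 dBV threshold, so no gain reduction is applied.
Make-up gain adds 5 dB: -35 + 5 = -30 dBV.

-30 dBV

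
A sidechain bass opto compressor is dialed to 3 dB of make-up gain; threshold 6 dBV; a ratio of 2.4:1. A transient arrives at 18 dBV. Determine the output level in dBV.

The input is 12 dB above the 6 dBV threshold.
The 12 dB excess becomes 5 dB after 2.4:1 reduction.
So the level is 6 + 5 = 11 dBV; make-up adds 3 dB, giving 14 dBV.

14 dBV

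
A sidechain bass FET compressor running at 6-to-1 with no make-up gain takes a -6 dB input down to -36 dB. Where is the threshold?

-42 dB

Let T be the threshold. Output overshoot = (input overshoot)/R, so -36 − T = (-6 − T)/6.
6·(-36 − T) = -6 − T → 5·T = -216 − (-6) = -210.
T = -210/5 = -42 dB.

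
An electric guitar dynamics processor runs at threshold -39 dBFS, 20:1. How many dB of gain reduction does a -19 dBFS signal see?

Overshoot = -19 − (-39) = 20 dB.
A 20:1 ratio leaves 1 dB of that excess.
GR = overshoot in − overshoot out = 20 − 1 = 19 dB.

19 dB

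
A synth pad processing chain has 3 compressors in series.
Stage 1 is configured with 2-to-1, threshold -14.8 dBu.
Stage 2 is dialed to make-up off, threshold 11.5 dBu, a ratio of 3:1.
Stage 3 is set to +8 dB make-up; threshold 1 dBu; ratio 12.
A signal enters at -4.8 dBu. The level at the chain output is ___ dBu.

-1.8 dBu

Stage 1: -4.8 dBu is 10 dB over -14.8 dBu; at 2:1 that becomes 5 dB over, giving -9.8 dBu.
Stage 2: -9.8 dBu ≤ 11.5 dBu, so stage 2 doesn't engage; output -9.8 dBu.
Stage 3: -9.8 dBu ≤ 1 dBu, so stage 3 doesn't engage; make-up brings it to -1.8 dBu.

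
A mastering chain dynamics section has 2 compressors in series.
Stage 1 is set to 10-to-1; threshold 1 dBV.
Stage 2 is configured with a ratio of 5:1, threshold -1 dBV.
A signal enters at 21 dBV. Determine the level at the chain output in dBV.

Stage 1: overshoot 20 dB → 20/10 = 2 dB → 3 dBV.
Stage 2: 4 dB above -1 dBV, reduced 5:1 to 0.8 dB above → -0.2 dBV.

-0.2 dBV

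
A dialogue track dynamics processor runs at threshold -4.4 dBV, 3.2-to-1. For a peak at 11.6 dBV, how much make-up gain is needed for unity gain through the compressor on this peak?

11 dB

The peak compresses to -4.4 + 16/3.2 = 0.6 dBV.
To reach 11.6 dBV requires 11.6 − 0.6 = 11 dB of make-up.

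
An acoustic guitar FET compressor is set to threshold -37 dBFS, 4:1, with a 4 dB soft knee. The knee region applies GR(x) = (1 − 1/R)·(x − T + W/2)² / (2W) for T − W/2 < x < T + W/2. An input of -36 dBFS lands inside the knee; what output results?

-36.84375 dBFS

x − T + W/2 = -36 − (-37) + 2 = 3.
GR = (1 − 1/4) × 3² / 8 = 0.75 × 9 / 8 = 0.84375 dB.
Output = -36 − 0.84375 = -36.84375 dBFS.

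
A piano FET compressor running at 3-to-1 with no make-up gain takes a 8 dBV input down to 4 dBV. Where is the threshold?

2 dBV

Input is 6 dB above T (since output overshoot × R = input overshoot: (4 − T)·3 = 8 − T gives T = 2 dBV).
Check: 2 + (8 − 2)/3 = 2 + 2 = 4 dBV. ✓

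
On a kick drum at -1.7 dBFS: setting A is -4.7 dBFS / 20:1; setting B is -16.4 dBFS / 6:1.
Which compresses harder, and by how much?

B, by 9.4 dB

A: overshoot 3 dB → output overshoot 0.15 dB → GR 2.85 dB.
B: overshoot 14.7 dB → output overshoot 2.45 dB → GR 12.25 dB.
B applies 9.4 dB more gain reduction.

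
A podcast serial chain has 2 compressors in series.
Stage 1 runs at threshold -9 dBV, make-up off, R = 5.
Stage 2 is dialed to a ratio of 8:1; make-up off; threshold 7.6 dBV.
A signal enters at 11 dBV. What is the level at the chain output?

Stage 1: 11 dBV is 20 dB over -9 dBV; at 5:1 that becomes 4 dB over, giving -5 dBV.
Stage 2: -5 dBV is at or below the 7.6 dBV threshold — no compression; output -5 dBV.

-5 dBV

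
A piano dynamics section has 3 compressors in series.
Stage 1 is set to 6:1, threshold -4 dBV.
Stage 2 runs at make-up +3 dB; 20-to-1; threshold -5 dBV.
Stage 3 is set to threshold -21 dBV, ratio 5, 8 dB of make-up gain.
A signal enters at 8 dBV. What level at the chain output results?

Stage 1: 8 dBV is 12 dB over -4 dBV; at 6:1 that becomes 2 dB over, giving -2 dBV.
Stage 2: overshoot 3 dB → 3/20 = 0.15 dB → -4.85 dBV; +3 dB make-up → -1.85 dBV.
Stage 3: 19.15 dB above -21 dBV, reduced 5:1 to 3.83 dB above → -17.17 dBV; +8 dB make-up → -9.17 dBV.

-9.17 dBV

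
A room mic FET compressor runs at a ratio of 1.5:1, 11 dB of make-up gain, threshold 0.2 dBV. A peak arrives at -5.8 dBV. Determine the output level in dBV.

5.2 dBV

-5.8 dBV is 6 dB below the 0.2 dBV threshold, so no gain reduction is applied.
Make-up gain adds 11 dB: -5.8 + 11 = 5.2 dBV.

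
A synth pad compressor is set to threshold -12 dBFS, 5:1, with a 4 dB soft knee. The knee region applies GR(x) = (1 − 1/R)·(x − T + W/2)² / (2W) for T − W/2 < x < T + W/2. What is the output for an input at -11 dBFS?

-11.9 dBFS

x − T + W/2 = -11 − (-12) + 2 = 3.
GR = (1 − 1/5) × 3² / 8 = 0.8 × 9 / 8 = 0.9 dB.
Output = -11 − 0.9 = -11.9 dBFS.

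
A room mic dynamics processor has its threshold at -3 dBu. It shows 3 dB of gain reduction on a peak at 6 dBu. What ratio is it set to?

1.5:1

Input overshoot = 6 − (-3) = 9 dB.
Output overshoot = 9 − 3 = 6 dB.
Ratio = input overshoot / output overshoot = 9 / 6 = 1.5.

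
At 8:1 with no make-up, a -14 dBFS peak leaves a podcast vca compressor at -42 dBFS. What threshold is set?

Gain reduction = -14 − (-42) = 28 dB; output overshoot = GR / (R − 1) = 28 / 7 = 4 dB.
Threshold = output − output overshoot = -42 − 4 = -46 dBFS.

-46 dBFS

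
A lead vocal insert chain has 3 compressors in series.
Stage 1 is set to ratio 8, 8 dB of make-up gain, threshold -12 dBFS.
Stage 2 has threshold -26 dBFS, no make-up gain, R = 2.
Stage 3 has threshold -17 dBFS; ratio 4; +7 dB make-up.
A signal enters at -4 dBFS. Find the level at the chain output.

Stage 1: overshoot 8 dB → 8/8 = 1 dB → -11 dBFS; +8 dB make-up → -3 dBFS.
Stage 2: overshoot 23 dB → 23/2 = 11.5 dB → -14.5 dBFS.
Stage 3: -14.5 dBFS is 2.5 dB over -17 dBFS; at 4:1 that becomes 0.625 dB over, giving -16.375 dBFS; +7 dB make-up → -9.375 dBFS.

-9.375 dBFS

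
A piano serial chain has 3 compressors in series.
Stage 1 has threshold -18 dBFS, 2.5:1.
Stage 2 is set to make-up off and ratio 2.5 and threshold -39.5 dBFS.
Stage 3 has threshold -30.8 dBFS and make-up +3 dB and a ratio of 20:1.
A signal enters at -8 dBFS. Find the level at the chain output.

-27.725 dBFS

Stage 1: 10 dB above -18 dBFS, reduced 2.5:1 to 4 dB above → -14 dBFS.
Stage 2: overshoot 25.5 dB → 25.5/2.5 = 10.2 dB → -29.3 dBFS.
Stage 3: -29.3 dBFS is 1.5 dB over -30.8 dBFS; at 20:1 that becomes 0.075 dB over, giving -30.725 dBFS; +3 dB make-up → -27.725 dBFS.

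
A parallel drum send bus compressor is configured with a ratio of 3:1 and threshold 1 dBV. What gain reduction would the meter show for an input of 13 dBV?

The signal is 12 dB above threshold.
After 3:1 compression the overshoot becomes 12/3 = 4 dB.
GR = overshoot in − overshoot out = 12 − 4 = 8 dB.

8 dB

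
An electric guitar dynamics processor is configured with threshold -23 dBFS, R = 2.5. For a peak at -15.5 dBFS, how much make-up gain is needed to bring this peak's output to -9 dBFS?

The peak compresses to -23 + 7.5/2.5 = -20 dBFS.
To reach -9 dBFS requires -9 − (-20) = 11 dB of make-up.

11 dB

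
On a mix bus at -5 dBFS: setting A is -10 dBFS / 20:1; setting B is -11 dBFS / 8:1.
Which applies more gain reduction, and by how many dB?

A: overshoot 5 dB → output overshoot 0.25 dB → GR 4.75 dB.
B: overshoot 6 dB → output overshoot 0.75 dB → GR 5.25 dB.
B reduces 0.5 dB more.

B, by 0.5 dB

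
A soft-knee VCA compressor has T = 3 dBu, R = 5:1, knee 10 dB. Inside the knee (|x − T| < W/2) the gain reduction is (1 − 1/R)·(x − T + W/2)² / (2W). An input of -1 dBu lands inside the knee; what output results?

-1.04 dBu

x − T + W/2 = -1 − 3 + 5 = 1.
GR = (1 − 1/5) × 1² / 20 = 0.8 × 1 / 20 = 0.04 dB.
Output = -1 − 0.04 = -1.04 dBu.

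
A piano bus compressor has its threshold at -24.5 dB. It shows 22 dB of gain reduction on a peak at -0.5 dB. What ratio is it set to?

Input overshoot = -0.5 − (-24.5) = 24 dB.
Output overshoot = 24 − 22 = 2 dB.
Ratio = input overshoot / output overshoot = 24 / 2 = 12.

12:1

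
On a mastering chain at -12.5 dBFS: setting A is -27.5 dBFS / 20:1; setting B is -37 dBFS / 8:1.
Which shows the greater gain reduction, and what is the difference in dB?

B, by 7.1875 dB

A: overshoot 15 dB → output overshoot 0.75 dB → GR 14.25 dB.
B: overshoot 24.5 dB → output overshoot 3.0625 dB → GR 21.4375 dB.
B applies 7.1875 dB more gain reduction.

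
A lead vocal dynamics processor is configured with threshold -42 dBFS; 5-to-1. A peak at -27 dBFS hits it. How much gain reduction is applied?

12 dB

Overshoot = -27 − (-42) = 15 dB.
A 5:1 ratio leaves 3 dB of that excess.
GR = overshoot in − overshoot out = 15 − 3 = 12 dB.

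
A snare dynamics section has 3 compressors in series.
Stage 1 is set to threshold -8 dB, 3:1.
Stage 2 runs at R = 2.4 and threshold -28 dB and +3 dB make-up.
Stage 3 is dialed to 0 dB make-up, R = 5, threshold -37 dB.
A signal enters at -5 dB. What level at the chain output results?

-32.85 dB

Stage 1: -5 dB is 3 dB over -8 dB; at 3:1 that becomes 1 dB over, giving -7 dB.
Stage 2: overshoot 21 dB → 21/2.4 = 8.75 dB → -19.25 dB; +3 dB make-up → -16.25 dB.
Stage 3: 20.75 dB above -37 dB, reduced 5:1 to 4.15 dB above → -32.85 dB.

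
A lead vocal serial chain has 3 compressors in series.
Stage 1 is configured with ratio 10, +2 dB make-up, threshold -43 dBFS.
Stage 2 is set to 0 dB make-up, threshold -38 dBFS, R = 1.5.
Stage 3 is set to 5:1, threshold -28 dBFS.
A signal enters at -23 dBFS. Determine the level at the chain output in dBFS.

-39 dBFS

Stage 1: -23 dBFS is 20 dB over -43 dBFS; at 10:1 that becomes 2 dB over, giving -41 dBFS; +2 dB make-up → -39 dBFS.
Stage 2: below threshold (-39 ≤ -38); passes unchanged; output -39 dBFS.
Stage 3: below threshold (-39 ≤ -28); passes unchanged; output -39 dBFS.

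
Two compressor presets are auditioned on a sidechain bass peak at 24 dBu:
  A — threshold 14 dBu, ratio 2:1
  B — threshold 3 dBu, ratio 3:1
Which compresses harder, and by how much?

B, by 9 dB

A: 10 dB over, compressed to 5 dB over, so 5 dB of GR.
B: 21 dB over, compressed to 7 dB over, so 14 dB of GR.
B reduces 9 dB more.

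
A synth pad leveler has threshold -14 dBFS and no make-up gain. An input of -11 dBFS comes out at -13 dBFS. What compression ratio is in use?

3:1

Input overshoot = -11 − (-14) = 3 dB; output overshoot = -13 − (-14) = 1 dB.
Ratio = 3 / 1 = 3.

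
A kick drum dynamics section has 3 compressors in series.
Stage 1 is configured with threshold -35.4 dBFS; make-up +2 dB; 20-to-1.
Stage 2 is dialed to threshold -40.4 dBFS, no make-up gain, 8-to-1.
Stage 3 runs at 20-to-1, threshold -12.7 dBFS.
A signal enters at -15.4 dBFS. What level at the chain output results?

-39.4 dBFS

Stage 1: 20 dB above -35.4 dBFS, reduced 20:1 to 1 dB above → -34.4 dBFS; +2 dB make-up → -32.4 dBFS.
Stage 2: overshoot 8 dB → 8/8 = 1 dB → -39.4 dBFS.
Stage 3: below threshold (-39.4 ≤ -12.7); passes unchanged; output -39.4 dBFS.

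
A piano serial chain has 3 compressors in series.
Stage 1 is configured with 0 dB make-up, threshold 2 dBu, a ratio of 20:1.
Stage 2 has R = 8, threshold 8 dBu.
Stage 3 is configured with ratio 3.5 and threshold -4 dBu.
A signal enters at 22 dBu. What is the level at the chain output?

-2 dBu

Stage 1: 22 dBu is 20 dB over 2 dBu; at 20:1 that becomes 1 dB over, giving 3 dBu.
Stage 2: 3 dBu is at or below the 8 dBu threshold — no compression; output 3 dBu.
Stage 3: 3 dBu is 7 dB over -4 dBu; at 3.5:1 that becomes 2 dB over, giving -2 dBu.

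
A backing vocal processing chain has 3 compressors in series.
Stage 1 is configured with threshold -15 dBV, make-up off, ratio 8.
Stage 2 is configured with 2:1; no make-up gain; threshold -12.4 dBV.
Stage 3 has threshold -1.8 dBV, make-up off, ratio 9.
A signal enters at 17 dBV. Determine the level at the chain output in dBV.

Stage 1: overshoot 32 dB → 32/8 = 4 dB → -11 dBV.
Stage 2: -11 dBV is 1.4 dB over -12.4 dBV; at 2:1 that becomes 0.7 dB over, giving -11.7 dBV.
Stage 3: below threshold (-11.7 ≤ -1.8); passes unchanged; output -11.7 dBV.

-11.7 dBV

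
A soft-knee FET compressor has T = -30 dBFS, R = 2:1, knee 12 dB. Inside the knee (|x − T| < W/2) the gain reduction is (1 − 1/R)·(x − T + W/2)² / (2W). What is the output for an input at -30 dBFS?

-30.75 dBFS

x − T + W/2 = -30 − (-30) + 6 = 6.
GR = (1 − 1/2) × 6² / 24 = 0.5 × 36 / 24 = 0.75 dB.
Output = -30 − 0.75 = -30.75 dBFS.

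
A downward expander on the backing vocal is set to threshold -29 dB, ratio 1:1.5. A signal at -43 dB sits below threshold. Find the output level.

-50 dB

Undershoot = (-29) − (-43) = 14 dB.
At 1:1.5, that expands to 21 dB under threshold.
Output = -29 − 21 = -50 dB.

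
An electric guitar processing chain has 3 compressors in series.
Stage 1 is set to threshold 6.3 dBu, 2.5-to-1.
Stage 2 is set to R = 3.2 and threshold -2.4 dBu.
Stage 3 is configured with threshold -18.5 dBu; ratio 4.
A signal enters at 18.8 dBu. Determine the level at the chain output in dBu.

Stage 1: overshoot 12.5 dB → 12.5/2.5 = 5 dB → 11.3 dBu.
Stage 2: 11.3 dBu is 13.7 dB over -2.4 dBu; at 3.2:1 that becomes 4.28125 dB over, giving 1.88125 dBu.
Stage 3: 1.88125 dBu is 20.38125 dB over -18.5 dBu; at 4:1 that becomes 5.095313 dB over, giving -13.404687 dBu.

-13.404687 dBu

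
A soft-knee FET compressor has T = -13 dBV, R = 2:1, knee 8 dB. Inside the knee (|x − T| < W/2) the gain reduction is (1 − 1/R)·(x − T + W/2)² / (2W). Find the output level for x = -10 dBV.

-11.53125 dBV

x − T + W/2 = -10 − (-13) + 4 = 7.
GR = (1 − 1/2) × 7² / 16 = 0.5 × 49 / 16 = 1.53125 dB.
Output = -10 − 1.53125 = -11.53125 dBV.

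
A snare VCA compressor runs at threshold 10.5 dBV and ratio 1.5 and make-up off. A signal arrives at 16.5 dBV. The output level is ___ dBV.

14.5 dBV

The input is 6 dB above the 10.5 dBV threshold.
The 6 dB excess becomes 4 dB after 1.5:1 reduction.
So the level is 10.5 + 4 = 14.5 dBV.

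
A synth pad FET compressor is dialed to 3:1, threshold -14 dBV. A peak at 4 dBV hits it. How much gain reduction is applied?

Overshoot = 4 − (-14) = 18 dB.
After 3:1 compression the overshoot becomes 18/3 = 6 dB.
GR = overshoot in − overshoot out = 18 − 6 = 12 dB.

12 dB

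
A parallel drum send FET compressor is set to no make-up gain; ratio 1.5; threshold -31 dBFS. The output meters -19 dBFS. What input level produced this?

The compressed level sits -19 − (-31) = 12 dB over threshold.
Input overshoot = R × output overshoot = 18 dB → input = -31 + 18 = -13 dBFS.

-13 dBFS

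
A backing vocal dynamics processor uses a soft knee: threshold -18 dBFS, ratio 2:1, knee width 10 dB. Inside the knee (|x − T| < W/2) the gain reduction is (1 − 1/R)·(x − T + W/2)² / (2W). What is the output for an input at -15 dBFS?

-16.6 dBFS

x − T + W/2 = -15 − (-18) + 5 = 8.
GR = (1 − 1/2) × 8² / 20 = 0.5 × 64 / 20 = 1.6 dB.
Output = -15 − 1.6 = -16.6 dBFS.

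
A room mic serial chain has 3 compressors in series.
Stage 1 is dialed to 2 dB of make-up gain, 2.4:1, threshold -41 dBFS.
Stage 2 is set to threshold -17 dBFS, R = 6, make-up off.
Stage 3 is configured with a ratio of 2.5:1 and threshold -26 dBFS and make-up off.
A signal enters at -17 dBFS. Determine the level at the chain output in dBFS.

Stage 1: overshoot 24 dB → 24/2.4 = 10 dB → -31 dBFS; +2 dB make-up → -29 dBFS.
Stage 2: below threshold (-29 ≤ -17); passes unchanged; output -29 dBFS.
Stage 3: -29 dBFS ≤ -26 dBFS, so stage 3 doesn't engage; output -29 dBFS.

-29 dBFS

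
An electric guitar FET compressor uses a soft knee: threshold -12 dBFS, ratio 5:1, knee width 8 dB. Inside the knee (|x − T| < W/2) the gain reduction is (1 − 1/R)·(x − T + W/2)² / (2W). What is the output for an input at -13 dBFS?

x − T + W/2 = -13 − (-12) + 4 = 3.
GR = (1 − 1/5) × 3² / 16 = 0.8 × 9 / 16 = 0.45 dB.
Output = -13 − 0.45 = -13.45 dBFS.

-13.45 dBFS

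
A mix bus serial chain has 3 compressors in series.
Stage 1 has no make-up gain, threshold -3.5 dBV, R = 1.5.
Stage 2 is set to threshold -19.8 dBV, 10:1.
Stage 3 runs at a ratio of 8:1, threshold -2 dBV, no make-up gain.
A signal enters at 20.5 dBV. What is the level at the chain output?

-16.57 dBV

Stage 1: 24 dB above -3.5 dBV, reduced 1.5:1 to 16 dB above → 12.5 dBV.
Stage 2: 12.5 dBV is 32.3 dB over -19.8 dBV; at 10:1 that becomes 3.23 dB over, giving -16.57 dBV.
Stage 3: -16.57 dBV is at or below the -2 dBV threshold — no compression; output -16.57 dBV.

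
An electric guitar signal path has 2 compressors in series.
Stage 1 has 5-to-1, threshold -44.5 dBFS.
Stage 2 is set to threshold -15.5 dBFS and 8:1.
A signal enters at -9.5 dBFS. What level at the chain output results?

Stage 1: 35 dB above -44.5 dBFS, reduced 5:1 to 7 dB above → -37.5 dBFS.
Stage 2: below threshold (-37.5 ≤ -15.5); passes unchanged; output -37.5 dBFS.

-37.5 dBFS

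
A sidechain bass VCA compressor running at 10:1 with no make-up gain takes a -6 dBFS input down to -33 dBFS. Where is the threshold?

Input is 30 dB above T (since output overshoot × R = input overshoot: (-33 − T)·10 = -6 − T gives T = -36 dBFS).
Check: -36 + (-6 − (-36))/10 = -36 + 3 = -33 dBFS. ✓

-36 dBFS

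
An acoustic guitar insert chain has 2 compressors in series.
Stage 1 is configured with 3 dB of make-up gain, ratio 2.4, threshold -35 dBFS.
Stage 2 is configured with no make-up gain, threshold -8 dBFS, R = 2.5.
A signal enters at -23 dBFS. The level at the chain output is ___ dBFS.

-27 dBFS

Stage 1: 12 dB above -35 dBFS, reduced 2.4:1 to 5 dB above → -30 dBFS; +3 dB make-up → -27 dBFS.
Stage 2: below threshold (-27 ≤ -8); passes unchanged; output -27 dBFS.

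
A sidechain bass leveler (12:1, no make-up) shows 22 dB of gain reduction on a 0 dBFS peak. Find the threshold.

Gain reduction = 0 − (-22) = 22 dB; output overshoot = GR / (R − 1) = 22 / 11 = 2 dB.
Threshold = output − output overshoot = -22 − 2 = -24 dBFS.

-24 dBFS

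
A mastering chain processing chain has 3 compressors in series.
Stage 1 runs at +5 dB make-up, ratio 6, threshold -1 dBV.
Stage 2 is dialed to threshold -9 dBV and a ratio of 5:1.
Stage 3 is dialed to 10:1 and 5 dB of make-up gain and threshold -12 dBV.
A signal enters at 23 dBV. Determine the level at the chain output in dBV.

-6.36 dBV

Stage 1: 24 dB above -1 dBV, reduced 6:1 to 4 dB above → 3 dBV; +5 dB make-up → 8 dBV.
Stage 2: overshoot 17 dB → 17/5 = 3.4 dB → -5.6 dBV.
Stage 3: overshoot 6.4 dB → 6.4/10 = 0.64 dB → -11.36 dBV; +5 dB make-up → -6.36 dBV.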